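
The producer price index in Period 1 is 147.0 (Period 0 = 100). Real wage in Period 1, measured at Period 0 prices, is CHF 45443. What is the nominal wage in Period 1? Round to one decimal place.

66801.2

Nominal = Real × (Index/100) = 45443 × (147.0/100)
        = 45443 × 1.470 = 66801.2100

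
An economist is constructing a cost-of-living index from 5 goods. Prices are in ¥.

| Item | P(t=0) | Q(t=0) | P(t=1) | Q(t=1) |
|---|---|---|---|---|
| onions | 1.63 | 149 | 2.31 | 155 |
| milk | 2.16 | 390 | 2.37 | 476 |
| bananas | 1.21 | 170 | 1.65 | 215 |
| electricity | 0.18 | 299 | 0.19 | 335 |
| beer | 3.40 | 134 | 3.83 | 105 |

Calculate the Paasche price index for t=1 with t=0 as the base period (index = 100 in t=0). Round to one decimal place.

Paasche price index uses current-period quantities as weights.
ΣP(t=1)·Q(t=1) = 2.31×155 + 2.37×476 + 1.65×215 + 0.19×335 + 3.83×105 = 358.05 + 1128.12 + 354.75 + 63.65 + 402.15 = 2306.72
ΣP(t=0)·Q(t=1) = 1.63×155 + 2.16×476 + 1.21×215 + 0.18×335 + 3.40×105 = 252.65 + 1028.16 + 260.15 + 60.3 + 357 = 1958.26
Index = 2306.72 / 1958.26 × 100 = 117.7944

117.8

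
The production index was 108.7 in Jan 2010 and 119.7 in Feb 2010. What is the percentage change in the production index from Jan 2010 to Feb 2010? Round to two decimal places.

Change = (119.7 − 108.7) / 108.7 × 100
       = 11.0 / 108.7 × 100 = 10.1196%

10.12%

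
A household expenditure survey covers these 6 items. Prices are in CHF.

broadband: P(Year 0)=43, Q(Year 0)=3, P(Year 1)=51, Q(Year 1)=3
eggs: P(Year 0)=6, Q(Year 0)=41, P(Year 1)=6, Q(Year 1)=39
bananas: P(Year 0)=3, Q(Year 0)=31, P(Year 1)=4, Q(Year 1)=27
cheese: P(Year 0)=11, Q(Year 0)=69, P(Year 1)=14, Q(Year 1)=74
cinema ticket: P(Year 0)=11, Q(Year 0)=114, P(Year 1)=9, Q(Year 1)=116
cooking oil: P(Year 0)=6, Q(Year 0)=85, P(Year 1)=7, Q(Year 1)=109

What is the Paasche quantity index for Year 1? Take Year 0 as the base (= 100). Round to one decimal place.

107.3

Paasche quantity index uses current-period prices as weights.
ΣP(Year 1)·Q(Year 1) = 51×3 + 6×39 + 4×27 + 14×74 + 9×116 + 7×109 = 153 + 234 + 108 + 1036 + 1044 + 763 = 3338
ΣP(Year 1)·Q(Year 0) = 51×3 + 6×41 + 4×31 + 14×69 + 9×114 + 7×85 = 153 + 246 + 124 + 966 + 1026 + 595 = 3110
Index = 3338 / 3110 × 100 = 107.3312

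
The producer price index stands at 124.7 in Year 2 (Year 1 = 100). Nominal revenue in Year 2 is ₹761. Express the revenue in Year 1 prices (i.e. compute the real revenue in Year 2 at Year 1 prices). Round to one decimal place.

610.3

Real = Nominal ÷ (Index/100) = 761 ÷ (124.7/100)
     = 761 ÷ 1.247 = 610.2646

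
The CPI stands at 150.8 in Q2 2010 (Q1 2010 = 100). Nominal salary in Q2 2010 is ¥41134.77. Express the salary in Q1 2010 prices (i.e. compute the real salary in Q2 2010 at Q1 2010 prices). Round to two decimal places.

27277.70

Real = Nominal ÷ (Index/100) = 41134.77 ÷ (150.8/100)
     = 41134.77 ÷ 1.508 = 27277.6989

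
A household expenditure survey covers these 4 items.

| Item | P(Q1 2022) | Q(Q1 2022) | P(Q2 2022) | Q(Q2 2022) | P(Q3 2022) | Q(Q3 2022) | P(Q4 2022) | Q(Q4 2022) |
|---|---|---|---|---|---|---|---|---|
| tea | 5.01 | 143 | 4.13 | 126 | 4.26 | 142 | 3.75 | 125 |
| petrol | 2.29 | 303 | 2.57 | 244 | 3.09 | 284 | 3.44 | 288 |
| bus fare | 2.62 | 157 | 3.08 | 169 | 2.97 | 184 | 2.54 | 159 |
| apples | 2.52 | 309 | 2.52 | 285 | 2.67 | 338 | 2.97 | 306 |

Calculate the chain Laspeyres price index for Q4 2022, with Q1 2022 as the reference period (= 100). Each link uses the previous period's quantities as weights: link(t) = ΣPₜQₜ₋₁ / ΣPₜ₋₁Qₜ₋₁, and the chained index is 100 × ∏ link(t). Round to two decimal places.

110.12

Link Q1 2022→Q2 2022:
ΣP(Q2 2022)Q(Q1 2022) = 4.13×143 + 2.57×303 + 3.08×157 + 2.52×309 = 590.59 + 778.71 + 483.56 + 778.68 = 2631.54
ΣP(Q1 2022)Q(Q1 2022) = 5.01×143 + 2.29×303 + 2.62×157 + 2.52×309 = 716.43 + 693.87 + 411.34 + 778.68 = 2600.32
link = 2631.54/2600.32 = 1.012006
Link Q2 2022→Q3 2022:
ΣP(Q3 2022)Q(Q2 2022) = 4.26×126 + 3.09×244 + 2.97×169 + 2.67×285 = 536.76 + 753.96 + 501.93 + 760.95 = 2553.6
ΣP(Q2 2022)Q(Q2 2022) = 4.13×126 + 2.57×244 + 3.08×169 + 2.52×285 = 520.38 + 627.08 + 520.52 + 718.2 = 2386.18
link = 2553.6/2386.18 = 1.070162
Link Q3 2022→Q4 2022:
ΣP(Q4 2022)Q(Q3 2022) = 3.75×142 + 3.44×284 + 2.54×184 + 2.97×338 = 532.5 + 976.96 + 467.36 + 1003.86 = 2980.68
ΣP(Q3 2022)Q(Q3 2022) = 4.26×142 + 3.09×284 + 2.97×184 + 2.67×338 = 604.92 + 877.56 + 546.48 + 902.46 = 2931.42
link = 2980.68/2931.42 = 1.016804
Chained index = 100 × 1.012006 × 1.070162 × 1.016804 = 110.1210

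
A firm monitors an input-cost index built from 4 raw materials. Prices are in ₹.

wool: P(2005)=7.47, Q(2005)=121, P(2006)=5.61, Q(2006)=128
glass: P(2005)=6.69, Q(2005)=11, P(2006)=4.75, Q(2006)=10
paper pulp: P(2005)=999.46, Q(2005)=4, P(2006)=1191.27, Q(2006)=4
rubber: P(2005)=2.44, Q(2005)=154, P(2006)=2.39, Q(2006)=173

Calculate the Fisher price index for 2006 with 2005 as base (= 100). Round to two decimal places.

109.40

Laspeyres component (base-period weights):
ΣP(2006)Q(2005) = 5.61×121 + 4.75×11 + 1191.27×4 + 2.39×154 = 678.81 + 52.25 + 4765.08 + 368.06 = 5864.2
ΣP(2005)Q(2005) = 7.47×121 + 6.69×11 + 999.46×4 + 2.44×154 = 903.87 + 73.59 + 3997.84 + 375.76 = 5351.06
L = 5864.2 / 5351.06 × 100 = 109.5895
Paasche component (current-period weights):
ΣP(2006)Q(2006) = 5.61×128 + 4.75×10 + 1191.27×4 + 2.39×173 = 718.08 + 47.5 + 4765.08 + 413.47 = 5944.13
ΣP(2005)Q(2006) = 7.47×128 + 6.69×10 + 999.46×4 + 2.44×173 = 956.16 + 66.9 + 3997.84 + 422.12 = 5443.02
P = 5944.13 / 5443.02 × 100 = 109.2065
Fisher = √(L × P) = √(109.5895 × 109.2065) = 109.3978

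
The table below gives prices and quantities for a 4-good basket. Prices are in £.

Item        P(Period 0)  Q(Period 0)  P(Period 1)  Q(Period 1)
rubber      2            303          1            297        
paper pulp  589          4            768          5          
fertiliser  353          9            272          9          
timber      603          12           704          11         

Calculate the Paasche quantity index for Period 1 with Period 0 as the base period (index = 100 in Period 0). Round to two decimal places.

Paasche quantity index uses current-period prices as weights.
ΣP(Period 1)·Q(Period 1) = 1×297 + 768×5 + 272×9 + 704×11 = 297 + 3840 + 2448 + 7744 = 14329
ΣP(Period 1)·Q(Period 0) = 1×303 + 768×4 + 272×9 + 704×12 = 303 + 3072 + 2448 + 8448 = 14271
Index = 14329 / 14271 × 100 = 100.4064

100.41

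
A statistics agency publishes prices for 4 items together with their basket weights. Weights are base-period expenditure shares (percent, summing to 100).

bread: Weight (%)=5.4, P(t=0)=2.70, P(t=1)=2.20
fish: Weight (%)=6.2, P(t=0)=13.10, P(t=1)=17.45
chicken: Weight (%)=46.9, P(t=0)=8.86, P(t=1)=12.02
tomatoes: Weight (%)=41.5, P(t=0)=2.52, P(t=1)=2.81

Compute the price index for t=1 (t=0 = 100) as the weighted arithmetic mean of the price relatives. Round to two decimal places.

bread: 5.4 × (2.20/2.70) = 5.4 × 0.814815 = 4.4000
fish: 6.2 × (17.45/13.10) = 6.2 × 1.332061 = 8.2588
chicken: 46.9 × (12.02/8.86) = 46.9 × 1.356659 = 63.6273
tomatoes: 41.5 × (2.81/2.52) = 41.5 × 1.115079 = 46.2758
Index = Σ wᵢ·(p₁ᵢ/p₀ᵢ) = 4.4000 + 8.2588 + 63.6273 + 46.2758 = 122.5619

122.56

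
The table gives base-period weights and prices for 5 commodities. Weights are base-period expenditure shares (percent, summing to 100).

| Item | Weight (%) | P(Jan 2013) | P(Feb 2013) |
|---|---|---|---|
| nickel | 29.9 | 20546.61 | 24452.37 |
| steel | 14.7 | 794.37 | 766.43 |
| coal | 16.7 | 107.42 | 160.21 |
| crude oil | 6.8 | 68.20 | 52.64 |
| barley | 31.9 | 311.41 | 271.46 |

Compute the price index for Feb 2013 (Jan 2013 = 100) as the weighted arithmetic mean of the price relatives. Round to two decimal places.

nickel: 29.9 × (24452.37/20546.61) = 29.9 × 1.190093 = 35.5838
steel: 14.7 × (766.43/794.37) = 14.7 × 0.964827 = 14.1830
coal: 16.7 × (160.21/107.42) = 16.7 × 1.491435 = 24.9070
crude oil: 6.8 × (52.64/68.20) = 6.8 × 0.771848 = 5.2486
barley: 31.9 × (271.46/311.41) = 31.9 × 0.871713 = 27.8076
Index = Σ wᵢ·(p₁ᵢ/p₀ᵢ) = 35.5838 + 14.1830 + 24.9070 + 5.2486 + 27.8076 = 107.7299

107.73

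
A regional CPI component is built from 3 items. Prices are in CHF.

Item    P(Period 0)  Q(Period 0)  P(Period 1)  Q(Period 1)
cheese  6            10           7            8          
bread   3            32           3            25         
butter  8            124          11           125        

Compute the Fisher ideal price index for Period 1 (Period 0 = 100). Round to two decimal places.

Laspeyres component (base-period weights):
ΣP(Period 1)Q(Period 0) = 7×10 + 3×32 + 11×124 = 70 + 96 + 1364 = 1530
ΣP(Period 0)Q(Period 0) = 6×10 + 3×32 + 8×124 = 60 + 96 + 992 = 1148
L = 1530 / 1148 × 100 = 133.2753
Paasche component (current-period weights):
ΣP(Period 1)Q(Period 1) = 7×8 + 3×25 + 11×125 = 56 + 75 + 1375 = 1506
ΣP(Period 0)Q(Period 1) = 6×8 + 3×25 + 8×125 = 48 + 75 + 1000 = 1123
P = 1506 / 1123 × 100 = 134.1051
Fisher = √(L × P) = √(133.2753 × 134.1051) = 133.6895

133.69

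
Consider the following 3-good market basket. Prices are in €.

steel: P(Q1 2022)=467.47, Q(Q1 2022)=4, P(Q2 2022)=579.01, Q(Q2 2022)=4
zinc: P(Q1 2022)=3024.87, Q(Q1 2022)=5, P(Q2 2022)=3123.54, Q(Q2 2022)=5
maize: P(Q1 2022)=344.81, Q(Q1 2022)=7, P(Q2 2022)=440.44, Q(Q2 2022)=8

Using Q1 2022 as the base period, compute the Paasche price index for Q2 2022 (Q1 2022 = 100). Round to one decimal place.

108.6

Paasche price index uses current-period quantities as weights.
ΣP(Q2 2022)·Q(Q2 2022) = 579.01×4 + 3123.54×5 + 440.44×8 = 2316.04 + 15617.7 + 3523.52 = 21457.26
ΣP(Q1 2022)·Q(Q2 2022) = 467.47×4 + 3024.87×5 + 344.81×8 = 1869.88 + 15124.35 + 2758.48 = 19752.71
Index = 21457.26 / 19752.71 × 100 = 108.6294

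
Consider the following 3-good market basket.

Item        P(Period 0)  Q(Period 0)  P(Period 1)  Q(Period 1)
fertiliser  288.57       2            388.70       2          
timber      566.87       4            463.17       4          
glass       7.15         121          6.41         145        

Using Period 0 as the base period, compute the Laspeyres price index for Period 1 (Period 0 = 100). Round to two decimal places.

Laspeyres price index uses base-period quantities as weights.
ΣP(Period 1)·Q(Period 0) = 388.70×2 + 463.17×4 + 6.41×121 = 777.4 + 1852.68 + 775.61 = 3405.69
ΣP(Period 0)·Q(Period 0) = 288.57×2 + 566.87×4 + 7.15×121 = 577.14 + 2267.48 + 865.15 = 3709.77
Index = 3405.69 / 3709.77 × 100 = 91.8033

91.80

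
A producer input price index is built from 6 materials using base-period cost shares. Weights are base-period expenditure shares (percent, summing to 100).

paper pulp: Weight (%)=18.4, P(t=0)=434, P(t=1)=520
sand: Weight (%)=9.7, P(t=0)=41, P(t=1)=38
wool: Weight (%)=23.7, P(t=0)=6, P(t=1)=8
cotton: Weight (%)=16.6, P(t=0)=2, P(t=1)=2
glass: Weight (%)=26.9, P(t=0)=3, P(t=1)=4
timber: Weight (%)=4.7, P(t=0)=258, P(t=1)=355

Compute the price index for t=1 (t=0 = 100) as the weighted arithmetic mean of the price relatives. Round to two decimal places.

paper pulp: 18.4 × (520/434) = 18.4 × 1.198157 = 22.0461
sand: 9.7 × (38/41) = 9.7 × 0.926829 = 8.9902
wool: 23.7 × (8/6) = 23.7 × 1.333333 = 31.6000
cotton: 16.6 × (2/2) = 16.6 × 1.000000 = 16.6000
glass: 26.9 × (4/3) = 26.9 × 1.333333 = 35.8667
timber: 4.7 × (355/258) = 4.7 × 1.375969 = 6.4671
Index = Σ wᵢ·(p₁ᵢ/p₀ᵢ) = 22.0461 + 8.9902 + 31.6000 + 16.6000 + 35.8667 + 6.4671 = 121.5700

121.57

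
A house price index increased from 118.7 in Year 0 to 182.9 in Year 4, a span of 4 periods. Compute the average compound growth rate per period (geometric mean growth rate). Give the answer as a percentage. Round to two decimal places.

11.41%

Growth factor = (182.9/118.7)^(1/4) = (1.540859)^(1/4) = 1.114143
Growth rate = 1.114143 − 1 = 0.114143 = 11.4143%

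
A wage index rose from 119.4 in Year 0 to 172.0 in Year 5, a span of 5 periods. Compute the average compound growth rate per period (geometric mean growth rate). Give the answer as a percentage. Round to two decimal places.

Growth factor = (172.0/119.4)^(1/5) = (1.440536)^(1/5) = 1.075734
Growth rate = 1.075734 − 1 = 0.075734 = 7.5734%

7.57%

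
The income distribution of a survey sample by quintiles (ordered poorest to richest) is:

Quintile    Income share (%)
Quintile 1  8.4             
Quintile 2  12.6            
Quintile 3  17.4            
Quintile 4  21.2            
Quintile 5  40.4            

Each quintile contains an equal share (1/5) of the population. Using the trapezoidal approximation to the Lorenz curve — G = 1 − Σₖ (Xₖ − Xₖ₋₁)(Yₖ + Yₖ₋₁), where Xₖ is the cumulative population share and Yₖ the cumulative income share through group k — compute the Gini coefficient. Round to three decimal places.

Cumulative income shares Yₖ: 0.0840, 0.2100, 0.3840, 0.5960, 1.0000
Σ (Xₖ−Xₖ₋₁)(Yₖ+Yₖ₋₁) = (1/5)(0.0840+0.0000) + (1/5)(0.2100+0.0840) + (1/5)(0.3840+0.2100) + (1/5)(0.5960+0.3840) + (1/5)(1.0000+0.5960)
  = 0.0168 + 0.0588 + 0.1188 + 0.1960 + 0.3192 = 0.7096
G = 1 − 0.7096 = 0.2904

0.290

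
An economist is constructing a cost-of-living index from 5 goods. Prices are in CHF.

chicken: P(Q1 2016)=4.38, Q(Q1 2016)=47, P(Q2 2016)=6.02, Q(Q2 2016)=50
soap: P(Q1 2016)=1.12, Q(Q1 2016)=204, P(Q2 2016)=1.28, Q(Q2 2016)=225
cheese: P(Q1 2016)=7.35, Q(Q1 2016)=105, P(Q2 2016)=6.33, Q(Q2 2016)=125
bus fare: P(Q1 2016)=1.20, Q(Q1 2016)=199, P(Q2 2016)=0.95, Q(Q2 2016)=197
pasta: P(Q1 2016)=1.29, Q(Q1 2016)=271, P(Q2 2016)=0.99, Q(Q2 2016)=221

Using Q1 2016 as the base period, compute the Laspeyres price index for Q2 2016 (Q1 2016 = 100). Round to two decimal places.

Laspeyres price index uses base-period quantities as weights.
ΣP(Q2 2016)·Q(Q1 2016) = 6.02×47 + 1.28×204 + 6.33×105 + 0.95×199 + 0.99×271 = 282.94 + 261.12 + 664.65 + 189.05 + 268.29 = 1666.05
ΣP(Q1 2016)·Q(Q1 2016) = 4.38×47 + 1.12×204 + 7.35×105 + 1.20×199 + 1.29×271 = 205.86 + 228.48 + 771.75 + 238.8 + 349.59 = 1794.48
Index = 1666.05 / 1794.48 × 100 = 92.8431

92.84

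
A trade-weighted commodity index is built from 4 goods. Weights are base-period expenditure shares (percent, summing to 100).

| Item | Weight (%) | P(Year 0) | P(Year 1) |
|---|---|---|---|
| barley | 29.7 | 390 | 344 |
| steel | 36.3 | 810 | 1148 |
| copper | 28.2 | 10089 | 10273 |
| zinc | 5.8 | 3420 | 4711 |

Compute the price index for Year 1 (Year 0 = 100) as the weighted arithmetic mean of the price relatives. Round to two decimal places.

114.35

barley: 29.7 × (344/390) = 29.7 × 0.882051 = 26.1969
steel: 36.3 × (1148/810) = 36.3 × 1.417284 = 51.4474
copper: 28.2 × (10273/10089) = 28.2 × 1.018238 = 28.7143
zinc: 5.8 × (4711/3420) = 5.8 × 1.377485 = 7.9894
Index = Σ wᵢ·(p₁ᵢ/p₀ᵢ) = 26.1969 + 51.4474 + 28.7143 + 7.9894 = 114.3480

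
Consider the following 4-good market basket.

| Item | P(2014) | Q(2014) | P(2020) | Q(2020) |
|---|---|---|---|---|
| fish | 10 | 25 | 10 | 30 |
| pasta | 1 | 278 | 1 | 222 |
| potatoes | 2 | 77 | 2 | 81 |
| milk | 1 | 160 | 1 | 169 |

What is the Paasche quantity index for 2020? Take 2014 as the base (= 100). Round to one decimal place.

Paasche quantity index uses current-period prices as weights.
ΣP(2020)·Q(2020) = 10×30 + 1×222 + 2×81 + 1×169 = 300 + 222 + 162 + 169 = 853
ΣP(2020)·Q(2014) = 10×25 + 1×278 + 2×77 + 1×160 = 250 + 278 + 154 + 160 = 842
Index = 853 / 842 × 100 = 101.3064

101.3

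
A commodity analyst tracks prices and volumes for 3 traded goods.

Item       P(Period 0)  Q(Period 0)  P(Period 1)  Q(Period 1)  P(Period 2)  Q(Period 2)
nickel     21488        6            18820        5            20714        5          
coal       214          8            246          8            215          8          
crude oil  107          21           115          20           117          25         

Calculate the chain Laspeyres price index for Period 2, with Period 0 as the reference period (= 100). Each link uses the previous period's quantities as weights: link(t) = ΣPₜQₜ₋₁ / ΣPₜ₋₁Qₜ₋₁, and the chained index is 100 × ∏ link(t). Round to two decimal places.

Link Period 0→Period 1:
ΣP(Period 1)Q(Period 0) = 18820×6 + 246×8 + 115×21 = 112920 + 1968 + 2415 = 117303
ΣP(Period 0)Q(Period 0) = 21488×6 + 214×8 + 107×21 = 128928 + 1712 + 2247 = 132887
link = 117303/132887 = 0.882727
Link Period 1→Period 2:
ΣP(Period 2)Q(Period 1) = 20714×5 + 215×8 + 117×20 = 103570 + 1720 + 2340 = 107630
ΣP(Period 1)Q(Period 1) = 18820×5 + 246×8 + 115×20 = 94100 + 1968 + 2300 = 98368
link = 107630/98368 = 1.094157
Chained index = 100 × 0.882727 × 1.094157 = 96.5842

96.58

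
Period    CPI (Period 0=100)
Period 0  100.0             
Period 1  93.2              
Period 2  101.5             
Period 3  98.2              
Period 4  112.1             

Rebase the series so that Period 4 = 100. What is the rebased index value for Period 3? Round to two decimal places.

87.60

Rebased(Period 3) = 98.2 / 112.1 × 100 = 87.6004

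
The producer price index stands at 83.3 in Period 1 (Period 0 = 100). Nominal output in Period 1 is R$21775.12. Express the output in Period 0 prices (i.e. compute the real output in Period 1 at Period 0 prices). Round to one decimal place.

26140.6

Real = Nominal ÷ (Index/100) = 21775.12 ÷ (83.3/100)
     = 21775.12 ÷ 0.833 = 26140.6002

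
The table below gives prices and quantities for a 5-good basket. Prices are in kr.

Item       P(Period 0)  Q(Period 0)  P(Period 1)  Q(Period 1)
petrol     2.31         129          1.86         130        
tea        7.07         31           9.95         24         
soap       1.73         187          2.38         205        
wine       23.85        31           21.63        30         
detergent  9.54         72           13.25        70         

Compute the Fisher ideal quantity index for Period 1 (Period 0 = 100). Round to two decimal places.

Laspeyres component (base-period weights):
ΣP(Period 0)Q(Period 1) = 2.31×130 + 7.07×24 + 1.73×205 + 23.85×30 + 9.54×70 = 300.3 + 169.68 + 354.65 + 715.5 + 667.8 = 2207.93
ΣP(Period 0)Q(Period 0) = 2.31×129 + 7.07×31 + 1.73×187 + 23.85×31 + 9.54×72 = 297.99 + 219.17 + 323.51 + 739.35 + 686.88 = 2266.9
L = 2207.93 / 2266.9 × 100 = 97.3987
Paasche component (current-period weights):
ΣP(Period 1)Q(Period 1) = 1.86×130 + 9.95×24 + 2.38×205 + 21.63×30 + 13.25×70 = 241.8 + 238.8 + 487.9 + 648.9 + 927.5 = 2544.9
ΣP(Period 1)Q(Period 0) = 1.86×129 + 9.95×31 + 2.38×187 + 21.63×31 + 13.25×72 = 239.94 + 308.45 + 445.06 + 670.53 + 954 = 2617.98
P = 2544.9 / 2617.98 × 100 = 97.2085
Fisher = √(L × P) = √(97.3987 × 97.2085) = 97.3035

97.30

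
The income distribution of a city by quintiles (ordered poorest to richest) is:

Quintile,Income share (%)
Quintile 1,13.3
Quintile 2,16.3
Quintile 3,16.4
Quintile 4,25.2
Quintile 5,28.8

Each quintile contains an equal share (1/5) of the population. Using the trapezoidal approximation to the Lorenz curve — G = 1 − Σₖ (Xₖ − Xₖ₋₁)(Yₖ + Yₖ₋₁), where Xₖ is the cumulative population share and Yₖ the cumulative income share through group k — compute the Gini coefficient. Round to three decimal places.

0.160

Cumulative income shares Yₖ: 0.1330, 0.2960, 0.4600, 0.7120, 1.0000
Σ (Xₖ−Xₖ₋₁)(Yₖ+Yₖ₋₁) = (1/5)(0.1330+0.0000) + (1/5)(0.2960+0.1330) + (1/5)(0.4600+0.2960) + (1/5)(0.7120+0.4600) + (1/5)(1.0000+0.7120)
  = 0.0266 + 0.0858 + 0.1512 + 0.2344 + 0.3424 = 0.8404
G = 1 − 0.8404 = 0.1596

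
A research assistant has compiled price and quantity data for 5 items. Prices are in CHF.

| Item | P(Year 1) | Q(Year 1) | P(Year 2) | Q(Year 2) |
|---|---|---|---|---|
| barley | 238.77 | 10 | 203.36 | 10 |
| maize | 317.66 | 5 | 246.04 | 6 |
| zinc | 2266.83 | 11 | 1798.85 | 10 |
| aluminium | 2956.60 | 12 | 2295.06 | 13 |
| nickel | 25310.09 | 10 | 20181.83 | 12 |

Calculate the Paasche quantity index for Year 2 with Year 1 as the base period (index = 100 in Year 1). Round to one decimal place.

116.3

Paasche quantity index uses current-period prices as weights.
ΣP(Year 2)·Q(Year 2) = 203.36×10 + 246.04×6 + 1798.85×10 + 2295.06×13 + 20181.83×12 = 2033.6 + 1476.24 + 17988.5 + 29835.78 + 242181.96 = 293516.08
ΣP(Year 2)·Q(Year 1) = 203.36×10 + 246.04×5 + 1798.85×11 + 2295.06×12 + 20181.83×10 = 2033.6 + 1230.2 + 19787.35 + 27540.72 + 201818.3 = 252410.17
Index = 293516.08 / 252410.17 × 100 = 116.2854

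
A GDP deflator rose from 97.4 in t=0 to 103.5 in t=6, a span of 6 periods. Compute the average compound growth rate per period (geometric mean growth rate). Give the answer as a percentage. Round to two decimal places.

Growth factor = (103.5/97.4)^(1/6) = (1.062628)^(1/6) = 1.010176
Growth rate = 1.010176 − 1 = 0.010176 = 1.0176%

1.02%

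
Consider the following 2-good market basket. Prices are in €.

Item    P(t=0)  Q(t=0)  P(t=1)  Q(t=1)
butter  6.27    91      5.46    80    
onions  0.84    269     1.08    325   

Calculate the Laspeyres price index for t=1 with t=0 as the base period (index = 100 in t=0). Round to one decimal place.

Laspeyres price index uses base-period quantities as weights.
ΣP(t=1)·Q(t=0) = 5.46×91 + 1.08×269 = 496.86 + 290.52 = 787.38
ΣP(t=0)·Q(t=0) = 6.27×91 + 0.84×269 = 570.57 + 225.96 = 796.53
Index = 787.38 / 796.53 × 100 = 98.8513

98.9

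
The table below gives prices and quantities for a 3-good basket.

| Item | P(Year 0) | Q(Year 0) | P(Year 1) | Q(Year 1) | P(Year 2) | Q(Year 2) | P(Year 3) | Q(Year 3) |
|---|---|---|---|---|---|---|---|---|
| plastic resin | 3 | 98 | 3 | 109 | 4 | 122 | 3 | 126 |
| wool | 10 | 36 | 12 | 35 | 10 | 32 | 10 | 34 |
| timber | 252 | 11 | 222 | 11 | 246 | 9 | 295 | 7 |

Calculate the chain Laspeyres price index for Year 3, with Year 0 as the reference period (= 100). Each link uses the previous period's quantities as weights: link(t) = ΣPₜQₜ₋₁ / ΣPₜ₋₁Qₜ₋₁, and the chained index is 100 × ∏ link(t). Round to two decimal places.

111.94

Link Year 0→Year 1:
ΣP(Year 1)Q(Year 0) = 3×98 + 12×36 + 222×11 = 294 + 432 + 2442 = 3168
ΣP(Year 0)Q(Year 0) = 3×98 + 10×36 + 252×11 = 294 + 360 + 2772 = 3426
link = 3168/3426 = 0.924694
Link Year 1→Year 2:
ΣP(Year 2)Q(Year 1) = 4×109 + 10×35 + 246×11 = 436 + 350 + 2706 = 3492
ΣP(Year 1)Q(Year 1) = 3×109 + 12×35 + 222×11 = 327 + 420 + 2442 = 3189
link = 3492/3189 = 1.095014
Link Year 2→Year 3:
ΣP(Year 3)Q(Year 2) = 3×122 + 10×32 + 295×9 = 366 + 320 + 2655 = 3341
ΣP(Year 2)Q(Year 2) = 4×122 + 10×32 + 246×9 = 488 + 320 + 2214 = 3022
link = 3341/3022 = 1.105559
Chained index = 100 × 0.924694 × 1.095014 × 1.105559 = 111.9437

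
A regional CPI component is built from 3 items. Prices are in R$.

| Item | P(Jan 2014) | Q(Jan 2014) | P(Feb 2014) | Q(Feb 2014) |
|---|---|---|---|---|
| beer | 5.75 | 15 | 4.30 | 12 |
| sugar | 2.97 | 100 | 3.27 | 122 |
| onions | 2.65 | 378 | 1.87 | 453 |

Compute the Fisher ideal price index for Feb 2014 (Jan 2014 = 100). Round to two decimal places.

Laspeyres component (base-period weights):
ΣP(Feb 2014)Q(Jan 2014) = 4.30×15 + 3.27×100 + 1.87×378 = 64.5 + 327 + 706.86 = 1098.36
ΣP(Jan 2014)Q(Jan 2014) = 5.75×15 + 2.97×100 + 2.65×378 = 86.25 + 297 + 1001.7 = 1384.95
L = 1098.36 / 1384.95 × 100 = 79.3068
Paasche component (current-period weights):
ΣP(Feb 2014)Q(Feb 2014) = 4.30×12 + 3.27×122 + 1.87×453 = 51.6 + 398.94 + 847.11 = 1297.65
ΣP(Jan 2014)Q(Feb 2014) = 5.75×12 + 2.97×122 + 2.65×453 = 69 + 362.34 + 1200.45 = 1631.79
P = 1297.65 / 1631.79 × 100 = 79.5231
Fisher = √(L × P) = √(79.3068 × 79.5231) = 79.4149

79.41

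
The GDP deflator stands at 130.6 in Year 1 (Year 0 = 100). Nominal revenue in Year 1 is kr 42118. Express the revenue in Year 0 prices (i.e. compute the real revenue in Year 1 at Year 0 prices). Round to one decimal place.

Real = Nominal ÷ (Index/100) = 42118 ÷ (130.6/100)
     = 42118 ÷ 1.306 = 32249.6172

32249.6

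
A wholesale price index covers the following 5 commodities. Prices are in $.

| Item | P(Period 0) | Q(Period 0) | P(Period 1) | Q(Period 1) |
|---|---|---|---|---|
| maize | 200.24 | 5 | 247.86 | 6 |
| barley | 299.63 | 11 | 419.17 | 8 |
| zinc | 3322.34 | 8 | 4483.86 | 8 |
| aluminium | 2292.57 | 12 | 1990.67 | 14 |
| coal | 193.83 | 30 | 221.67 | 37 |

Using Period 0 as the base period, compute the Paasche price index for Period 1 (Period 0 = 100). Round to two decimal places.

Paasche price index uses current-period quantities as weights.
ΣP(Period 1)·Q(Period 1) = 247.86×6 + 419.17×8 + 4483.86×8 + 1990.67×14 + 221.67×37 = 1487.16 + 3353.36 + 35870.88 + 27869.38 + 8201.79 = 76782.57
ΣP(Period 0)·Q(Period 1) = 200.24×6 + 299.63×8 + 3322.34×8 + 2292.57×14 + 193.83×37 = 1201.44 + 2397.04 + 26578.72 + 32095.98 + 7171.71 = 69444.89
Index = 76782.57 / 69444.89 × 100 = 110.5662

110.57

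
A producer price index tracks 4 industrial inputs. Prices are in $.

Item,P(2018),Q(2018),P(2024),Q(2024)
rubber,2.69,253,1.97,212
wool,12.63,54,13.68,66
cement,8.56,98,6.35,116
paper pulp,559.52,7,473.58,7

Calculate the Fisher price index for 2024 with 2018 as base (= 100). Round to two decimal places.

84.83

Laspeyres component (base-period weights):
ΣP(2024)Q(2018) = 1.97×253 + 13.68×54 + 6.35×98 + 473.58×7 = 498.41 + 738.72 + 622.3 + 3315.06 = 5174.49
ΣP(2018)Q(2018) = 2.69×253 + 12.63×54 + 8.56×98 + 559.52×7 = 680.57 + 682.02 + 838.88 + 3916.64 = 6118.11
L = 5174.49 / 6118.11 × 100 = 84.5766
Paasche component (current-period weights):
ΣP(2024)Q(2024) = 1.97×212 + 13.68×66 + 6.35×116 + 473.58×7 = 417.64 + 902.88 + 736.6 + 3315.06 = 5372.18
ΣP(2018)Q(2024) = 2.69×212 + 12.63×66 + 8.56×116 + 559.52×7 = 570.28 + 833.58 + 992.96 + 3916.64 = 6313.46
P = 5372.18 / 6313.46 × 100 = 85.0909
Fisher = √(L × P) = √(84.5766 × 85.0909) = 84.8334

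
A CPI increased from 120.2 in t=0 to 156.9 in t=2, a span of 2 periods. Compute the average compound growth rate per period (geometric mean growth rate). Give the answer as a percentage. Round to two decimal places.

Growth factor = (156.9/120.2)^(1/2) = (1.305324)^(1/2) = 1.142508
Growth rate = 1.142508 − 1 = 0.142508 = 14.2508%

14.25%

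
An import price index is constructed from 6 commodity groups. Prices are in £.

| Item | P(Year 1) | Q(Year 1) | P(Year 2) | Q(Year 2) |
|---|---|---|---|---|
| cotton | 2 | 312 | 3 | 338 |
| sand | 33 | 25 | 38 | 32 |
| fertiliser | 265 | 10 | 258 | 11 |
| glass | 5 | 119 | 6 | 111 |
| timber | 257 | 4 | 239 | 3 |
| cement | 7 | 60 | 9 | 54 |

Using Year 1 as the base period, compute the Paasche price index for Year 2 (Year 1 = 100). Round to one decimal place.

Paasche price index uses current-period quantities as weights.
ΣP(Year 2)·Q(Year 2) = 3×338 + 38×32 + 258×11 + 6×111 + 239×3 + 9×54 = 1014 + 1216 + 2838 + 666 + 717 + 486 = 6937
ΣP(Year 1)·Q(Year 2) = 2×338 + 33×32 + 265×11 + 5×111 + 257×3 + 7×54 = 676 + 1056 + 2915 + 555 + 771 + 378 = 6351
Index = 6937 / 6351 × 100 = 109.2269

109.2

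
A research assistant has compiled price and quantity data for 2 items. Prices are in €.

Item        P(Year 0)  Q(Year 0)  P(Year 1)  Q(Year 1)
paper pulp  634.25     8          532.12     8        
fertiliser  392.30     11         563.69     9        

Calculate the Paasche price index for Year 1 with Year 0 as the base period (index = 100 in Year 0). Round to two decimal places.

Paasche price index uses current-period quantities as weights.
ΣP(Year 1)·Q(Year 1) = 532.12×8 + 563.69×9 = 4256.96 + 5073.21 = 9330.17
ΣP(Year 0)·Q(Year 1) = 634.25×8 + 392.30×9 = 5074 + 3530.7 = 8604.7
Index = 9330.17 / 8604.7 × 100 = 108.4311

108.43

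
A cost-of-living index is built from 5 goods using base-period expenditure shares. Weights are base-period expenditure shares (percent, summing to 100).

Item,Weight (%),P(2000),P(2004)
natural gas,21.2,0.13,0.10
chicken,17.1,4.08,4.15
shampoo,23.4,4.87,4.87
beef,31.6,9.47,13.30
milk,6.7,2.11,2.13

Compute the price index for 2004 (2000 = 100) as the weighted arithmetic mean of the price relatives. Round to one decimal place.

natural gas: 21.2 × (0.10/0.13) = 21.2 × 0.769231 = 16.3077
chicken: 17.1 × (4.15/4.08) = 17.1 × 1.017157 = 17.3934
shampoo: 23.4 × (4.87/4.87) = 23.4 × 1.000000 = 23.4000
beef: 31.6 × (13.30/9.47) = 31.6 × 1.404435 = 44.3801
milk: 6.7 × (2.13/2.11) = 6.7 × 1.009479 = 6.7635
Index = Σ wᵢ·(p₁ᵢ/p₀ᵢ) = 16.3077 + 17.3934 + 23.4000 + 44.3801 + 6.7635 = 108.2447

108.2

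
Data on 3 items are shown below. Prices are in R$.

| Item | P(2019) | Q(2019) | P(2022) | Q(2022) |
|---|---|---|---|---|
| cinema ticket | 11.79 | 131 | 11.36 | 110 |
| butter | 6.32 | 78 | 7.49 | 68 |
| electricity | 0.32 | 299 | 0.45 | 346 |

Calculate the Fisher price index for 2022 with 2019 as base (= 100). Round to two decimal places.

Laspeyres component (base-period weights):
ΣP(2022)Q(2019) = 11.36×131 + 7.49×78 + 0.45×299 = 1488.16 + 584.22 + 134.55 = 2206.93
ΣP(2019)Q(2019) = 11.79×131 + 6.32×78 + 0.32×299 = 1544.49 + 492.96 + 95.68 = 2133.13
L = 2206.93 / 2133.13 × 100 = 103.4597
Paasche component (current-period weights):
ΣP(2022)Q(2022) = 11.36×110 + 7.49×68 + 0.45×346 = 1249.6 + 509.32 + 155.7 = 1914.62
ΣP(2019)Q(2022) = 11.79×110 + 6.32×68 + 0.32×346 = 1296.9 + 429.76 + 110.72 = 1837.38
P = 1914.62 / 1837.38 × 100 = 104.2038
Fisher = √(L × P) = √(103.4597 × 104.2038) = 103.8311

103.83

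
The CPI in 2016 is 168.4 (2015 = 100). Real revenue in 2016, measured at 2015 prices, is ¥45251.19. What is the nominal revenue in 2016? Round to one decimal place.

76203.0

Nominal = Real × (Index/100) = 45251.19 × (168.4/100)
        = 45251.19 × 1.684 = 76203.0040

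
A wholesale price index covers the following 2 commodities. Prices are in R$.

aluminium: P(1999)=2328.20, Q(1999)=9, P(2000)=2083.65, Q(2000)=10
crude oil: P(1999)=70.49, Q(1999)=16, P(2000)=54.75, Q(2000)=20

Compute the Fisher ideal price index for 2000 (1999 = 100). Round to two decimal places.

Laspeyres component (base-period weights):
ΣP(2000)Q(1999) = 2083.65×9 + 54.75×16 = 18752.85 + 876 = 19628.85
ΣP(1999)Q(1999) = 2328.20×9 + 70.49×16 = 20953.8 + 1127.84 = 22081.64
L = 19628.85 / 22081.64 × 100 = 88.8922
Paasche component (current-period weights):
ΣP(2000)Q(2000) = 2083.65×10 + 54.75×20 = 20836.5 + 1095 = 21931.5
ΣP(1999)Q(2000) = 2328.20×10 + 70.49×20 = 23282 + 1409.8 = 24691.8
P = 21931.5 / 24691.8 × 100 = 88.8210
Fisher = √(L × P) = √(88.8922 × 88.8210) = 88.8566

88.86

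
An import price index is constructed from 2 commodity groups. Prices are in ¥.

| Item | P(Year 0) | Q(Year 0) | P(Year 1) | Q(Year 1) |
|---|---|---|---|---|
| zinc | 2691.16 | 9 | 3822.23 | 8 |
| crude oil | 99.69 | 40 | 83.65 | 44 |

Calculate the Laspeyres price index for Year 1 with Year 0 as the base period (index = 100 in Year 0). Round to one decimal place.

133.8

Laspeyres price index uses base-period quantities as weights.
ΣP(Year 1)·Q(Year 0) = 3822.23×9 + 83.65×40 = 34400.07 + 3346 = 37746.07
ΣP(Year 0)·Q(Year 0) = 2691.16×9 + 99.69×40 = 24220.44 + 3987.6 = 28208.04
Index = 37746.07 / 28208.04 × 100 = 133.8132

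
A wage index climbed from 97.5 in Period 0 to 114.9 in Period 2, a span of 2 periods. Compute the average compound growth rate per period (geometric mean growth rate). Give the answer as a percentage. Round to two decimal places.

Growth factor = (114.9/97.5)^(1/2) = (1.178462)^(1/2) = 1.085570
Growth rate = 1.085570 − 1 = 0.085570 = 8.5570%

8.56%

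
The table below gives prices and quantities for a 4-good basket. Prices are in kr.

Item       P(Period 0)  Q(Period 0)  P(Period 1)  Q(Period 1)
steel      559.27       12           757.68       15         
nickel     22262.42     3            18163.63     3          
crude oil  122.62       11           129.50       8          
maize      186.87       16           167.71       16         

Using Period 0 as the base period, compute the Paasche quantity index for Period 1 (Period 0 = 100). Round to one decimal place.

Paasche quantity index uses current-period prices as weights.
ΣP(Period 1)·Q(Period 1) = 757.68×15 + 18163.63×3 + 129.50×8 + 167.71×16 = 11365.2 + 54490.89 + 1036 + 2683.36 = 69575.45
ΣP(Period 1)·Q(Period 0) = 757.68×12 + 18163.63×3 + 129.50×11 + 167.71×16 = 9092.16 + 54490.89 + 1424.5 + 2683.36 = 67690.91
Index = 69575.45 / 67690.91 × 100 = 102.7840

102.8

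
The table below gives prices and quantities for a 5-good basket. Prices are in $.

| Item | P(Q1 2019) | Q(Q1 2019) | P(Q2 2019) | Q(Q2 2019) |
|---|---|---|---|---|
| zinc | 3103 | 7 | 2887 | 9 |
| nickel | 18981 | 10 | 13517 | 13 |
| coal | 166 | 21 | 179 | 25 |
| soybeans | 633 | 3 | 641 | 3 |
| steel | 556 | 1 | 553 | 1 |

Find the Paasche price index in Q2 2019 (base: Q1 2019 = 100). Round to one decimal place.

74.2

Paasche price index uses current-period quantities as weights.
ΣP(Q2 2019)·Q(Q2 2019) = 2887×9 + 13517×13 + 179×25 + 641×3 + 553×1 = 25983 + 175721 + 4475 + 1923 + 553 = 208655
ΣP(Q1 2019)·Q(Q2 2019) = 3103×9 + 18981×13 + 166×25 + 633×3 + 556×1 = 27927 + 246753 + 4150 + 1899 + 556 = 281285
Index = 208655 / 281285 × 100 = 74.1792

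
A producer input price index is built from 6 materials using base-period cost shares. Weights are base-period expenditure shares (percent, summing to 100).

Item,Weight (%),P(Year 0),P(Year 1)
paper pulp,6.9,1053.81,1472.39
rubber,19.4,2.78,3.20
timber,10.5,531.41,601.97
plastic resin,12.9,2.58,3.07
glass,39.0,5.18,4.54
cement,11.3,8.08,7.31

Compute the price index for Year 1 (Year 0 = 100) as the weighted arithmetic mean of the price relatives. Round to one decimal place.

103.6

paper pulp: 6.9 × (1472.39/1053.81) = 6.9 × 1.397206 = 9.6407
rubber: 19.4 × (3.20/2.78) = 19.4 × 1.151079 = 22.3309
timber: 10.5 × (601.97/531.41) = 10.5 × 1.132779 = 11.8942
plastic resin: 12.9 × (3.07/2.58) = 12.9 × 1.189922 = 15.3500
glass: 39.0 × (4.54/5.18) = 39.0 × 0.876448 = 34.1815
cement: 11.3 × (7.31/8.08) = 11.3 × 0.904703 = 10.2231
Index = Σ wᵢ·(p₁ᵢ/p₀ᵢ) = 9.6407 + 22.3309 + 11.8942 + 15.3500 + 34.1815 + 10.2231 = 103.6204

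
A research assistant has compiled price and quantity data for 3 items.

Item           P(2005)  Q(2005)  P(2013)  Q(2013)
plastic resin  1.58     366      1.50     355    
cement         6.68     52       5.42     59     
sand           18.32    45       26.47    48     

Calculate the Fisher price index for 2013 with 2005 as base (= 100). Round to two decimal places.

115.63

Laspeyres component (base-period weights):
ΣP(2013)Q(2005) = 1.50×366 + 5.42×52 + 26.47×45 = 549 + 281.84 + 1191.15 = 2021.99
ΣP(2005)Q(2005) = 1.58×366 + 6.68×52 + 18.32×45 = 578.28 + 347.36 + 824.4 = 1750.04
L = 2021.99 / 1750.04 × 100 = 115.5396
Paasche component (current-period weights):
ΣP(2013)Q(2013) = 1.50×355 + 5.42×59 + 26.47×48 = 532.5 + 319.78 + 1270.56 = 2122.84
ΣP(2005)Q(2013) = 1.58×355 + 6.68×59 + 18.32×48 = 560.9 + 394.12 + 879.36 = 1834.38
P = 2122.84 / 1834.38 × 100 = 115.7252
Fisher = √(L × P) = √(115.5396 × 115.7252) = 115.6324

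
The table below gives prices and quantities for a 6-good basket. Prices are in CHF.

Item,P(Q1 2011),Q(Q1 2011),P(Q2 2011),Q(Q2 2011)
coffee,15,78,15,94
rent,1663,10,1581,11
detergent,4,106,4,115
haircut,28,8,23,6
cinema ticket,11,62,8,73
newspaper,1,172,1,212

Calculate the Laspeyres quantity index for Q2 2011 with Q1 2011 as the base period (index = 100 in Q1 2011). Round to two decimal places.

110.59

Laspeyres quantity index uses base-period prices as weights.
ΣP(Q1 2011)·Q(Q2 2011) = 15×94 + 1663×11 + 4×115 + 28×6 + 11×73 + 1×212 = 1410 + 18293 + 460 + 168 + 803 + 212 = 21346
ΣP(Q1 2011)·Q(Q1 2011) = 15×78 + 1663×10 + 4×106 + 28×8 + 11×62 + 1×172 = 1170 + 16630 + 424 + 224 + 682 + 172 = 19302
Index = 21346 / 19302 × 100 = 110.5896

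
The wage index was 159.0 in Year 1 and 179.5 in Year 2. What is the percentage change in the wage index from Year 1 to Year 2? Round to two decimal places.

Change = (179.5 − 159.0) / 159.0 × 100
       = 20.5 / 159.0 × 100 = 12.8931%

12.89%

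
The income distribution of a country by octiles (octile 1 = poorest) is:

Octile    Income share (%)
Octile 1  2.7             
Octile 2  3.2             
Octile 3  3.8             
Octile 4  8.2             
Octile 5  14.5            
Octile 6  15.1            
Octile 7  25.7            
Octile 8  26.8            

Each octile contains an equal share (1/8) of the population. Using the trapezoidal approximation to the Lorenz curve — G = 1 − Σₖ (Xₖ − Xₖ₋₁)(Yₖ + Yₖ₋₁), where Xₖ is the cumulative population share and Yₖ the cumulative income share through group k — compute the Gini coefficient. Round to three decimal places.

Cumulative income shares Yₖ: 0.0270, 0.0590, 0.0970, 0.1790, 0.3240, 0.4750, 0.7320, 1.0000
Σ (Xₖ−Xₖ₋₁)(Yₖ+Yₖ₋₁) = (1/8)(0.0270+0.0000) + (1/8)(0.0590+0.0270) + (1/8)(0.0970+0.0590) + (1/8)(0.1790+0.0970) + (1/8)(0.3240+0.1790) + (1/8)(0.4750+0.3240) + (1/8)(0.7320+0.4750) + (1/8)(1.0000+0.7320)
  = 0.0034 + 0.0108 + 0.0195 + 0.0345 + 0.0629 + 0.0999 + 0.1509 + 0.2165 = 0.5982
G = 1 − 0.5982 = 0.4018

0.402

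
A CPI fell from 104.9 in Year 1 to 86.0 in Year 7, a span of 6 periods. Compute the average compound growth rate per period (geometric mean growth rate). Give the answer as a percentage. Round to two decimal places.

-3.26%

Growth factor = (86.0/104.9)^(1/6) = (0.819828)^(1/6) = 0.967432
Growth rate = 0.967432 − 1 = -0.032568 = -3.2568%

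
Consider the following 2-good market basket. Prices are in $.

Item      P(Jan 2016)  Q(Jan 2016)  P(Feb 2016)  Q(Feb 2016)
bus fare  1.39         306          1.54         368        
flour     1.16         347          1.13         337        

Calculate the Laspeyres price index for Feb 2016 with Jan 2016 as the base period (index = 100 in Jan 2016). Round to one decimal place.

Laspeyres price index uses base-period quantities as weights.
ΣP(Feb 2016)·Q(Jan 2016) = 1.54×306 + 1.13×347 = 471.24 + 392.11 = 863.35
ΣP(Jan 2016)·Q(Jan 2016) = 1.39×306 + 1.16×347 = 425.34 + 402.52 = 827.86
Index = 863.35 / 827.86 × 100 = 104.2870

104.3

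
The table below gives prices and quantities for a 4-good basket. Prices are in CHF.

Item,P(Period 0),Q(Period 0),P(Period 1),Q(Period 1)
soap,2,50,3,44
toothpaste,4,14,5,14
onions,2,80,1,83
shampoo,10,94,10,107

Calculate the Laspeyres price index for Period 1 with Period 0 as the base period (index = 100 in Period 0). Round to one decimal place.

Laspeyres price index uses base-period quantities as weights.
ΣP(Period 1)·Q(Period 0) = 3×50 + 5×14 + 1×80 + 10×94 = 150 + 70 + 80 + 940 = 1240
ΣP(Period 0)·Q(Period 0) = 2×50 + 4×14 + 2×80 + 10×94 = 100 + 56 + 160 + 940 = 1256
Index = 1240 / 1256 × 100 = 98.7261

98.7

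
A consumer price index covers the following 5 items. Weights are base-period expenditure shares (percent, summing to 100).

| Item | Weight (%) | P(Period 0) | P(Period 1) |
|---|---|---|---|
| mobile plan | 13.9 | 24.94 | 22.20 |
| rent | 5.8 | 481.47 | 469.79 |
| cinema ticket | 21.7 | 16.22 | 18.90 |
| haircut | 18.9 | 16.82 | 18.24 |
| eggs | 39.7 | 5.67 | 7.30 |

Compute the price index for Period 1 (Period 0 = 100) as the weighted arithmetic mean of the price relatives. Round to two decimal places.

114.93

mobile plan: 13.9 × (22.20/24.94) = 13.9 × 0.890136 = 12.3729
rent: 5.8 × (469.79/481.47) = 5.8 × 0.975741 = 5.6593
cinema ticket: 21.7 × (18.90/16.22) = 21.7 × 1.165228 = 25.2855
haircut: 18.9 × (18.24/16.82) = 18.9 × 1.084423 = 20.4956
eggs: 39.7 × (7.30/5.67) = 39.7 × 1.287478 = 51.1129
Index = Σ wᵢ·(p₁ᵢ/p₀ᵢ) = 12.3729 + 5.6593 + 25.2855 + 20.4956 + 51.1129 = 114.9261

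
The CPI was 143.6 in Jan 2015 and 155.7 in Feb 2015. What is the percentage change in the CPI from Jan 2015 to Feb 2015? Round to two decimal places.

8.43%

Change = (155.7 − 143.6) / 143.6 × 100
       = 12.1 / 143.6 × 100 = 8.4262%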